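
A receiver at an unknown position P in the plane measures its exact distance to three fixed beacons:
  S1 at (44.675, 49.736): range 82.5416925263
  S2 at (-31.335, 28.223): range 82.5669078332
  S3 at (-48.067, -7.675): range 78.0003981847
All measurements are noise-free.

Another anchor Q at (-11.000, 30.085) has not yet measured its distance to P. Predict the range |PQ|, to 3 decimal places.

eq1: (x − 44.675)² + (y − 49.736)² = 82.5416925263²
eq2: (x + 31.335)² + (y − 28.223)² = 82.5669078332²
eq3: (x + 48.067)² + (y + 7.675)² = 78.0003981847²
eq2−eq1, eq2−eq3 (x²,y² cancel):
  152.020·x + 43.026·y = 2695.268631
  -33.464·x − 71.796·y = 1324.154312
det = 152.020·-71.796 − 43.026·-33.464 = -9474.605856
x = (2695.268631·-71.796 − 43.026·1324.154312) / -9474.605856 = 26.437255
y = (152.020·1324.154312 − 2695.268631·-33.464) / -9474.605856 = -30.765650
|P − Q| = √((26.437255 − -11.000)² + (-30.765650 − 30.085)²) = 71.444732

71.445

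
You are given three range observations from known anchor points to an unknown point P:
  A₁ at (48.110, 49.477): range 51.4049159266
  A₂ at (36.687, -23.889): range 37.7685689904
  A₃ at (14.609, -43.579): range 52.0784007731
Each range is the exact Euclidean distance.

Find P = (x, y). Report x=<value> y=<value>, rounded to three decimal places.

eq1: (x − 48.110)² + (y − 49.477)² = 51.4049159266²
eq2: (x − 36.687)² + (y + 23.889)² = 37.7685689904²
eq3: (x − 14.609)² + (y + 43.579)² = 52.0784007731²
eq3−eq2, eq3−eq1 (x²,y² cancel):
  44.156·x + 39.380·y = 1089.763192
  67.002·x + 186.112·y = 2719.687953
det = 44.156·186.112 − 39.380·67.002 = 5579.422712
x = (1089.763192·186.112 − 39.380·2719.687953) / 5579.422712 = 17.155304
y = (44.156·2719.687953 − 1089.763192·67.002) / 5579.422712 = 8.437114

x=17.155 y=8.437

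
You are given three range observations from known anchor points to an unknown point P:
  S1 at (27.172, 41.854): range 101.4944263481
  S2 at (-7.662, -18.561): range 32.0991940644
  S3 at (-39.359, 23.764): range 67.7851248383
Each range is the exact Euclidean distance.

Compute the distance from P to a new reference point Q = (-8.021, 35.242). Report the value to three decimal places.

eq1: (x − 27.172)² + (y − 41.854)² = 101.4944263481²
eq2: (x + 7.662)² + (y + 18.561)² = 32.0991940644²
eq3: (x + 39.359)² + (y − 23.764)² = 67.7851248383²
eq2−eq3, eq2−eq1 (x²,y² cancel):
  -63.394·x + 84.650·y = -1853.823278
  69.668·x + 120.830·y = -7183.902385
det = -63.394·120.830 − 84.650·69.668 = -13557.293220
x = (-1853.823278·120.830 − 84.650·-7183.902385) / -13557.293220 = -28.333080
y = (-63.394·-7183.902385 − -1853.823278·69.668) / -13557.293220 = -43.118376
|P − Q| = √((-28.333080 − -8.021)² + (-43.118376 − 35.242)²) = 80.950164

80.950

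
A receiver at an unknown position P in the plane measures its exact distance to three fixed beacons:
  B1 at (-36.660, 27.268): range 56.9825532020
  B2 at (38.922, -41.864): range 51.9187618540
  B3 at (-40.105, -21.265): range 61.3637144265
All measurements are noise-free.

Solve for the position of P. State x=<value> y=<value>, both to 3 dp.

x=15.582 y=4.513

eq1: (x + 36.660)² + (y − 27.268)² = 56.9825532020²
eq2: (x − 38.922)² + (y + 41.864)² = 51.9187618540²
eq3: (x + 40.105)² + (y + 21.265)² = 61.3637144265²
eq3−eq2, eq3−eq1 (x²,y² cancel):
  158.054·x − 41.198·y = 2276.852946
  6.890·x + 97.066·y = 545.382253
det = 158.054·97.066 − -41.198·6.890 = 15625.523784
x = (2276.852946·97.066 − -41.198·545.382253) / 15625.523784 = 15.581792
y = (158.054·545.382253 − 2276.852946·6.890) / 15625.523784 = 4.512638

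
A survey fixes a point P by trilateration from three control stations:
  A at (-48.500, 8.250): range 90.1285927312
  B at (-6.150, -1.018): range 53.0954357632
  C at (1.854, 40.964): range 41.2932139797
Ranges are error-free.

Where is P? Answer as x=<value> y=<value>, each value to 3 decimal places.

x=40.020 y=25.201

eq1: (x + 48.500)² + (y − 8.250)² = 90.1285927312²
eq2: (x + 6.150)² + (y + 1.018)² = 53.0954357632²
eq3: (x − 1.854)² + (y − 40.964)² = 41.2932139797²
eq2−eq1, eq2−eq3 (x²,y² cancel):
  -84.700·x + 18.536·y = -2922.584253
  16.008·x + 83.964·y = 2756.623566
det = -84.700·83.964 − 18.536·16.008 = -7408.475088
x = (-2922.584253·83.964 − 18.536·2756.623566) / -7408.475088 = 40.020198
y = (-84.700·2756.623566 − -2922.584253·16.008) / -7408.475088 = 25.201041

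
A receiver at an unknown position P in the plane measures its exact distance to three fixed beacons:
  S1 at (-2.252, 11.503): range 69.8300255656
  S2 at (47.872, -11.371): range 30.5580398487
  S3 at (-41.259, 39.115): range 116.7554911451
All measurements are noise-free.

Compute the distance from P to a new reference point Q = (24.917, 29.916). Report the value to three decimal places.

73.763

eq1: (x + 2.252)² + (y − 11.503)² = 69.8300255656²
eq2: (x − 47.872)² + (y + 11.371)² = 30.5580398487²
eq3: (x + 41.259)² + (y − 39.115)² = 116.7554911451²
eq2−eq1, eq2−eq3 (x²,y² cancel):
  -100.248·x + 45.748·y = -6226.076183
  -178.262·x + 100.972·y = -11886.790632
det = -100.248·100.972 − 45.748·-178.262 = -1967.111080
x = (-6226.076183·100.972 − 45.748·-11886.790632) / -1967.111080 = 43.140658
y = (-100.248·-11886.790632 − -6226.076183·-178.262) / -1967.111080 = -41.560538
|P − Q| = √((43.140658 − 24.917)² + (-41.560538 − 29.916)²) = 73.763115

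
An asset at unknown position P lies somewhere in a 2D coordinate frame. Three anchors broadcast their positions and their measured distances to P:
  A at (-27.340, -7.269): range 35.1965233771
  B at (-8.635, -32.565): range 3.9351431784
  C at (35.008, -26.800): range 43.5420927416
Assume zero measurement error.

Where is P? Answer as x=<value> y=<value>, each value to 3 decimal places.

x=-7.479 y=-36.327

eq1: (x + 27.340)² + (y + 7.269)² = 35.1965233771²
eq2: (x + 8.635)² + (y + 32.565)² = 3.9351431784²
eq3: (x − 35.008)² + (y + 26.800)² = 43.5420927416²
eq1−eq3, eq1−eq2 (x²,y² cancel):
  124.696·x − 39.062·y = 486.367521
  37.410·x − 50.592·y = 1558.038395
det = 124.696·-50.592 − -39.062·37.410 = -4847.310612
x = (486.367521·-50.592 − -39.062·1558.038395) / -4847.310612 = -7.479156
y = (124.696·1558.038395 − 486.367521·37.410) / -4847.310612 = -36.326566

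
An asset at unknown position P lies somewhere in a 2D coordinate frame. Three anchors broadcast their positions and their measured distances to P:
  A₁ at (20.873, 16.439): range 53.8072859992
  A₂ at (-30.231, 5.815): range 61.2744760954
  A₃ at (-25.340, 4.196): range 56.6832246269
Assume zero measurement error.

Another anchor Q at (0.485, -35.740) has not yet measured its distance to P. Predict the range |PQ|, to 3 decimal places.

13.276

eq1: (x − 20.873)² + (y − 16.439)² = 53.8072859992²
eq2: (x + 30.231)² + (y − 5.815)² = 61.2744760954²
eq3: (x + 25.340)² + (y − 4.196)² = 56.6832246269²
eq1−eq3, eq1−eq2 (x²,y² cancel):
  -92.426·x − 24.486·y = -363.964761
  -102.208·x − 21.248·y = -617.532658
det = -92.426·-21.248 − -24.486·-102.208 = -538.797440
x = (-363.964761·-21.248 − -24.486·-617.532658) / -538.797440 = 13.710870
y = (-92.426·-617.532658 − -363.964761·-102.208) / -538.797440 = -36.889491
|P − Q| = √((13.710870 − 0.485)² + (-36.889491 − -35.740)²) = 13.275728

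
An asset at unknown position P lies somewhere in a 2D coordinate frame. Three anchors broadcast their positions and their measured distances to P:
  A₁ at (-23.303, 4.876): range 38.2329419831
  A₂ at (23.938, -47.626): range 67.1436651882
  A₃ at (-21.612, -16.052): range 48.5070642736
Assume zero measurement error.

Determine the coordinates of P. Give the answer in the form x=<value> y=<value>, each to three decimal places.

eq1: (x + 23.303)² + (y − 4.876)² = 38.2329419831²
eq2: (x − 23.938)² + (y + 47.626)² = 67.1436651882²
eq3: (x + 21.612)² + (y + 16.052)² = 48.5070642736²
eq2−eq1, eq2−eq3 (x²,y² cancel):
  -94.482·x + 105.004·y = 772.055387
  -91.100·x + 63.148·y = 38.818018
det = -94.482·63.148 − 105.004·-91.100 = 3599.515064
x = (772.055387·63.148 − 105.004·38.818018) / 3599.515064 = 12.412146
y = (-94.482·38.818018 − 772.055387·-91.100) / 3599.515064 = 18.521006

x=12.412 y=18.521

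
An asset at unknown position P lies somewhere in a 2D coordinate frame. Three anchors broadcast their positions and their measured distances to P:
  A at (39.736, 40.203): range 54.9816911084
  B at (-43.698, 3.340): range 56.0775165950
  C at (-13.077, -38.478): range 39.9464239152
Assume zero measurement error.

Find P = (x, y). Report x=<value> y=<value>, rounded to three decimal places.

eq1: (x − 39.736)² + (y − 40.203)² = 54.9816911084²
eq2: (x + 43.698)² + (y − 3.340)² = 56.0775165950²
eq3: (x + 13.077)² + (y + 38.478)² = 39.9464239152²
eq2−eq3, eq2−eq1 (x²,y² cancel):
  61.242·x − 83.636·y = 1279.864693
  166.868·x + 73.726·y = 1396.261611
det = 61.242·73.726 − -83.636·166.868 = 18471.299740
x = (1279.864693·73.726 − -83.636·1396.261611) / 18471.299740 = 11.430546
y = (61.242·1396.261611 − 1279.864693·166.868) / 18471.299740 = -6.932842

x=11.431 y=-6.933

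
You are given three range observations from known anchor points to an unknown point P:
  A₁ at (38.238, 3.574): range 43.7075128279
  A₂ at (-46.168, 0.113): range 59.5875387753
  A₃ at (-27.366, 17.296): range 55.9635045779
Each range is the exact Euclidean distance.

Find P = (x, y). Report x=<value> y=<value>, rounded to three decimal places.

x=6.932 y=-26.926

eq1: (x − 38.238)² + (y − 3.574)² = 43.7075128279²
eq2: (x + 46.168)² + (y − 0.113)² = 59.5875387753²
eq3: (x + 27.366)² + (y − 17.296)² = 55.9635045779²
eq1−eq2, eq1−eq3 (x²,y² cancel):
  -168.812·x − 6.922·y = -983.749227
  -131.208·x + 27.444·y = -1648.435715
det = -168.812·27.444 − -6.922·-131.208 = -5541.098304
x = (-983.749227·27.444 − -6.922·-1648.435715) / -5541.098304 = 6.931565
y = (-168.812·-1648.435715 − -983.749227·-131.208) / -5541.098304 = -26.926063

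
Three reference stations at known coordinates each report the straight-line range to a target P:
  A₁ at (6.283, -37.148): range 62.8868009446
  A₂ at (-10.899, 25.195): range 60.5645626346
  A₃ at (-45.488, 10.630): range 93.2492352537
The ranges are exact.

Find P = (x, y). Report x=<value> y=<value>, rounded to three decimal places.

eq1: (x − 6.283)² + (y + 37.148)² = 62.8868009446²
eq2: (x + 10.899)² + (y − 25.195)² = 60.5645626346²
eq3: (x + 45.488)² + (y − 10.630)² = 93.2492352537²
eq1−eq2, eq1−eq3 (x²,y² cancel):
  -34.364·x + 124.686·y = -379.190281
  -103.542·x + 95.556·y = -3977.965091
det = -34.364·95.556 − 124.686·-103.542 = 9626.551428
x = (-379.190281·95.556 − 124.686·-3977.965091) / 9626.551428 = 47.759850
y = (-34.364·-3977.965091 − -379.190281·-103.542) / 9626.551428 = 10.121659

x=47.760 y=10.122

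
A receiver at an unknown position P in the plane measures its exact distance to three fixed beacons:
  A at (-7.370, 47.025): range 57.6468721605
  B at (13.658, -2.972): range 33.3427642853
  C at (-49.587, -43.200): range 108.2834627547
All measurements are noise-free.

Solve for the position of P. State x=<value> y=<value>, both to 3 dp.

x=41.149 y=15.895

eq1: (x + 7.370)² + (y − 47.025)² = 57.6468721605²
eq2: (x − 13.658)² + (y + 2.972)² = 33.3427642853²
eq3: (x + 49.587)² + (y + 43.200)² = 108.2834627547²
eq3−eq2, eq3−eq1 (x²,y² cancel):
  126.490·x + 80.456·y = 6483.831555
  84.434·x + 180.450·y = 6342.703392
det = 126.490·180.450 − 80.456·84.434 = 16031.898596
x = (6483.831555·180.450 − 80.456·6342.703392) / 16031.898596 = 41.149141
y = (126.490·6342.703392 − 6483.831555·84.434) / 16031.898596 = 15.895355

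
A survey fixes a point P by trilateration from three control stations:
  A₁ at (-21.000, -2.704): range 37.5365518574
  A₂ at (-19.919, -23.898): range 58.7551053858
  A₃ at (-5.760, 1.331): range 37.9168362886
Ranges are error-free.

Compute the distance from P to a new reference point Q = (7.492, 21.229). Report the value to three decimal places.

eq1: (x + 21.000)² + (y + 2.704)² = 37.5365518574²
eq2: (x + 19.919)² + (y + 23.898)² = 58.7551053858²
eq3: (x + 5.760)² + (y − 1.331)² = 37.9168362886²
eq2−eq3, eq2−eq1 (x²,y² cancel):
  28.318·x + 50.458·y = 1081.544131
  -2.162·x + 42.388·y = 1523.600335
det = 28.318·42.388 − 50.458·-2.162 = 1309.433580
x = (1081.544131·42.388 − 50.458·1523.600335) / 1309.433580 = -23.699815
y = (28.318·1523.600335 − 1081.544131·-2.162) / 1309.433580 = 34.735334
|P − Q| = √((-23.699815 − 7.492)² + (34.735334 − 21.229)²) = 33.990445

33.990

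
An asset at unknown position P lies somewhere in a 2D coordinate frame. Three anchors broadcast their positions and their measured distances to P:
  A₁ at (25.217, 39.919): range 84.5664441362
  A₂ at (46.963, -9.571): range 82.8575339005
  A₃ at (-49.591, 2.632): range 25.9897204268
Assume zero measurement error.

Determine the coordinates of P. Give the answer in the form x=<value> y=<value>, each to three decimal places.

eq1: (x − 25.217)² + (y − 39.919)² = 84.5664441362²
eq2: (x − 46.963)² + (y + 9.571)² = 82.8575339005²
eq3: (x + 49.591)² + (y − 2.632)² = 25.9897204268²
eq1−eq3, eq1−eq2 (x²,y² cancel):
  -149.616·x − 74.574·y = 6712.788961
  43.492·x − 98.980·y = 353.816310
det = -149.616·-98.980 − -74.574·43.492 = 18052.364088
x = (6712.788961·-98.980 − -74.574·353.816310) / 18052.364088 = -35.344199
y = (-149.616·353.816310 − 6712.788961·43.492) / 18052.364088 = -19.104933

x=-35.344 y=-19.105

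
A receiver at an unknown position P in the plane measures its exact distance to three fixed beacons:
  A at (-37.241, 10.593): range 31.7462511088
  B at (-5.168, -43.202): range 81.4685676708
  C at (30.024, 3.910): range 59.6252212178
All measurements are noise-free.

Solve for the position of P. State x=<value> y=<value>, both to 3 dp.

eq1: (x + 37.241)² + (y − 10.593)² = 31.7462511088²
eq2: (x + 5.168)² + (y + 43.202)² = 81.4685676708²
eq3: (x − 30.024)² + (y − 3.910)² = 59.6252212178²
eq3−eq1, eq3−eq2 (x²,y² cancel):
  -134.530·x + 13.366·y = 3129.717600
  -70.384·x − 94.224·y = -2105.568161
det = -134.530·-94.224 − 13.366·-70.384 = 13616.707264
x = (3129.717600·-94.224 − 13.366·-2105.568161) / 13616.707264 = -19.590014
y = (-134.530·-2105.568161 − 3129.717600·-70.384) / 13616.707264 = 36.979875

x=-19.590 y=36.980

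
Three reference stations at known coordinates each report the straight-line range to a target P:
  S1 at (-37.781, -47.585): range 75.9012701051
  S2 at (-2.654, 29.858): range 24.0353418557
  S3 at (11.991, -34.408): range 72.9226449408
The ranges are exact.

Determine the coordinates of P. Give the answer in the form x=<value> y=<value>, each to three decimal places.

x=-26.572 y=27.484

eq1: (x + 37.781)² + (y + 47.585)² = 75.9012701051²
eq2: (x + 2.654)² + (y − 29.858)² = 24.0353418557²
eq3: (x − 11.991)² + (y + 34.408)² = 72.9226449408²
eq1−eq3, eq1−eq2 (x²,y² cancel):
  99.544·x + 26.354·y = -1920.750983
  70.254·x + 154.886·y = 2390.112839
det = 99.544·154.886 − 26.354·70.254 = 13566.498068
x = (-1920.750983·154.886 − 26.354·2390.112839) / 13566.498068 = -26.571815
y = (99.544·2390.112839 − -1920.750983·70.254) / 13566.498068 = 27.484015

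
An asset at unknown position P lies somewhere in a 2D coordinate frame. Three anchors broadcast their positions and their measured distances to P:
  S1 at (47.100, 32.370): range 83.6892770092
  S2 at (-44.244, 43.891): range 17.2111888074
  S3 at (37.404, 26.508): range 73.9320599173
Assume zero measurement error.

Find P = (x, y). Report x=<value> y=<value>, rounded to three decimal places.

eq1: (x − 47.100)² + (y − 32.370)² = 83.6892770092²
eq2: (x + 44.244)² + (y − 43.891)² = 17.2111888074²
eq3: (x − 37.404)² + (y − 26.508)² = 73.9320599173²
eq1−eq3, eq1−eq2 (x²,y² cancel):
  -19.392·x − 11.724·y = 373.451983
  -182.688·x + 23.042·y = 7325.394583
det = -19.392·23.042 − -11.724·-182.688 = -2588.664576
x = (373.451983·23.042 − -11.724·7325.394583) / -2588.664576 = -36.500676
y = (-19.392·7325.394583 − 373.451983·-182.688) / -2588.664576 = 28.520055

x=-36.501 y=28.520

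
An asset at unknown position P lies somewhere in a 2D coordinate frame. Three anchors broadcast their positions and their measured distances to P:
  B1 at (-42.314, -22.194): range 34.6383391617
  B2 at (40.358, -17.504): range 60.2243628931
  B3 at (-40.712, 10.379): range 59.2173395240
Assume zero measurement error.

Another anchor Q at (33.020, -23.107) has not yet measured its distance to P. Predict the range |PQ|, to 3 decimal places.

eq1: (x + 42.314)² + (y + 22.194)² = 34.6383391617²
eq2: (x − 40.358)² + (y + 17.504)² = 60.2243628931²
eq3: (x + 40.712)² + (y − 10.379)² = 59.2173395240²
eq1−eq2, eq1−eq3 (x²,y² cancel):
  165.344·x + 9.380·y = -2775.049398
  3.204·x + 65.146·y = -2824.736407
det = 165.344·65.146 − 9.380·3.204 = 10741.446704
x = (-2775.049398·65.146 − 9.380·-2824.736407) / 10741.446704 = -14.363739
y = (165.344·-2824.736407 − -2775.049398·3.204) / 10741.446704 = -42.653655
|P − Q| = √((-14.363739 − 33.020)² + (-42.653655 − -23.107)²) = 51.257102

51.257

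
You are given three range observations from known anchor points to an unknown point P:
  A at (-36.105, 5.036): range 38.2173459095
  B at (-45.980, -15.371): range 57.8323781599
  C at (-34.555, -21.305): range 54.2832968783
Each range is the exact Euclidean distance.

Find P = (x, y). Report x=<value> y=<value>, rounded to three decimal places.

eq1: (x + 36.105)² + (y − 5.036)² = 38.2173459095²
eq2: (x + 45.980)² + (y + 15.371)² = 57.8323781599²
eq3: (x + 34.555)² + (y + 21.305)² = 54.2832968783²
eq1−eq3, eq1−eq2 (x²,y² cancel):
  3.100·x − 52.682·y = -1167.092063
  -19.750·x − 40.814·y = -862.522715
det = 3.100·-40.814 − -52.682·-19.750 = -1166.992900
x = (-1167.092063·-40.814 − -52.682·-862.522715) / -1166.992900 = -1.880280
y = (3.100·-862.522715 − -1167.092063·-19.750) / -1166.992900 = 22.042884

x=-1.880 y=22.043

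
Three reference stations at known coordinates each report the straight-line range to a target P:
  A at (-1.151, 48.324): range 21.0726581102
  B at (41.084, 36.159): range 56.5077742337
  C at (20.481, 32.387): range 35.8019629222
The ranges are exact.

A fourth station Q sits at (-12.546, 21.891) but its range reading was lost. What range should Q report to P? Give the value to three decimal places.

11.184

eq1: (x + 1.151)² + (y − 48.324)² = 21.0726581102²
eq2: (x − 41.084)² + (y − 36.159)² = 56.5077742337²
eq3: (x − 20.481)² + (y − 32.387)² = 35.8019629222²
eq1−eq3, eq1−eq2 (x²,y² cancel):
  43.264·x − 31.874·y = -1705.868276
  84.470·x − 24.330·y = -2090.237069
det = 43.264·-24.330 − -31.874·84.470 = 1639.783660
x = (-1705.868276·-24.330 − -31.874·-2090.237069) / 1639.783660 = -15.319363
y = (43.264·-2090.237069 − -1705.868276·84.470) / 1639.783660 = 32.725461
|P − Q| = √((-15.319363 − -12.546)² + (32.725461 − 21.891)²) = 11.183787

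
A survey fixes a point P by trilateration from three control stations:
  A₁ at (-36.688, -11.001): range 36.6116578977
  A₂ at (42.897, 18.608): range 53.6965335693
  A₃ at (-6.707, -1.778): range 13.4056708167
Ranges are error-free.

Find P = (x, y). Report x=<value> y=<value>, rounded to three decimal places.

eq1: (x + 36.688)² + (y + 11.001)² = 36.6116578977²
eq2: (x − 42.897)² + (y − 18.608)² = 53.6965335693²
eq3: (x + 6.707)² + (y + 1.778)² = 13.4056708167²
eq2−eq1, eq2−eq3 (x²,y² cancel):
  -159.170·x − 59.218·y = 823.525295
  -99.208·x − 40.772·y = 565.340567
det = -159.170·-40.772 − -59.218·-99.208 = 614.779896
x = (823.525295·-40.772 − -59.218·565.340567) / 614.779896 = -0.160115
y = (-159.170·565.340567 − 823.525295·-99.208) / 614.779896 = -13.476304

x=-0.160 y=-13.476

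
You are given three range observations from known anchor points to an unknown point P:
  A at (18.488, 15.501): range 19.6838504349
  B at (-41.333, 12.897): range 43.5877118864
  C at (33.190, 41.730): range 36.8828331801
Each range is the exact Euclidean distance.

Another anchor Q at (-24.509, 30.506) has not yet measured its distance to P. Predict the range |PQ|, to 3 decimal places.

26.092

eq1: (x − 18.488)² + (y − 15.501)² = 19.6838504349²
eq2: (x + 41.333)² + (y − 12.897)² = 43.5877118864²
eq3: (x − 33.190)² + (y − 41.730)² = 36.8828331801²
eq2−eq1, eq2−eq3 (x²,y² cancel):
  119.642·x + 5.208·y = 219.772307
  149.046·x + 57.666·y = 1507.764746
det = 119.642·57.666 − 5.208·149.046 = 6123.044004
x = (219.772307·57.666 − 5.208·1507.764746) / 6123.044004 = 0.787345
y = (119.642·1507.764746 − 219.772307·149.046) / 6123.044004 = 24.111505
|P − Q| = √((0.787345 − -24.509)² + (24.111505 − 30.506)²) = 26.092042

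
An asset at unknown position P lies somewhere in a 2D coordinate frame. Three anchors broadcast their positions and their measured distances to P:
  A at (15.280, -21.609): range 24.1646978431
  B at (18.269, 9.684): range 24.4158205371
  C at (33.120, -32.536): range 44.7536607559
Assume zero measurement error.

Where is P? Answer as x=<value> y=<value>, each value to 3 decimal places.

x=-1.679 y=-4.395

eq1: (x − 15.280)² + (y + 21.609)² = 24.1646978431²
eq2: (x − 18.269)² + (y − 9.684)² = 24.4158205371²
eq3: (x − 33.120)² + (y + 32.536)² = 44.7536607559²
eq3−eq1, eq3−eq2 (x²,y² cancel):
  -35.680·x + 21.854·y = -36.140886
  -29.702·x + 84.440·y = -321.231620
det = -35.680·84.440 − 21.854·-29.702 = -2363.711692
x = (-36.140886·84.440 − 21.854·-321.231620) / -2363.711692 = -1.678910
y = (-35.680·-321.231620 − -36.140886·-29.702) / -2363.711692 = -4.394820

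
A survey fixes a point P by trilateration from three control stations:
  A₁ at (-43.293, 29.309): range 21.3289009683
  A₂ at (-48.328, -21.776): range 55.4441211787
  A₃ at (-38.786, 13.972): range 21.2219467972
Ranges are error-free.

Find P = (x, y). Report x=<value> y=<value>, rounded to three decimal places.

x=-22.083 y=27.063

eq1: (x + 43.293)² + (y − 29.309)² = 21.3289009683²
eq2: (x + 48.328)² + (y + 21.776)² = 55.4441211787²
eq3: (x + 38.786)² + (y − 13.972)² = 21.2219467972²
eq3−eq2, eq3−eq1 (x²,y² cancel):
  -19.084·x − 71.496·y = -1513.460367
  -9.014·x + 30.674·y = 1029.179759
det = -19.084·30.674 − -71.496·-9.014 = -1229.847560
x = (-1513.460367·30.674 − -71.496·1029.179759) / -1229.847560 = -22.082698
y = (-19.084·1029.179759 − -1513.460367·-9.014) / -1229.847560 = 27.062865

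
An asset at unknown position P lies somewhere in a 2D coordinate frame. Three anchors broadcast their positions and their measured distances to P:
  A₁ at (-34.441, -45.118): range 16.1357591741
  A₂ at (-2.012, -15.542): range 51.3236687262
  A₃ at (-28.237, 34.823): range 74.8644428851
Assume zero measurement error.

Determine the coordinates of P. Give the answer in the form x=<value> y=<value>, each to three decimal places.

eq1: (x + 34.441)² + (y + 45.118)² = 16.1357591741²
eq2: (x + 2.012)² + (y + 15.542)² = 51.3236687262²
eq3: (x + 28.237)² + (y − 34.823)² = 74.8644428851²
eq1−eq2, eq1−eq3 (x²,y² cancel):
  64.858·x + 59.152·y = -5349.970744
  12.408·x + 159.882·y = -6556.168991
det = 64.858·159.882 − 59.152·12.408 = 9635.668740
x = (-5349.970744·159.882 − 59.152·-6556.168991) / 9635.668740 = -48.523203
y = (64.858·-6556.168991 − -5349.970744·12.408) / 9635.668740 = -37.240547

x=-48.523 y=-37.241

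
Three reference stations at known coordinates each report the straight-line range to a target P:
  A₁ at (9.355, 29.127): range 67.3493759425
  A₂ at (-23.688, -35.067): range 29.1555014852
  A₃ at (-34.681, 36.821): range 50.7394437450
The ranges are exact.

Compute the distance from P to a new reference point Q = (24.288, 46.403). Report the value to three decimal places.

89.915

eq1: (x − 9.355)² + (y − 29.127)² = 67.3493759425²
eq2: (x + 23.688)² + (y + 35.067)² = 29.1555014852²
eq3: (x + 34.681)² + (y − 36.821)² = 50.7394437450²
eq2−eq3, eq2−eq1 (x²,y² cancel):
  -21.986·x + 143.776·y = -956.705916
  66.086·x + 128.388·y = -4540.812852
det = -21.986·128.388 − 143.776·66.086 = -12324.319304
x = (-956.705916·128.388 − 143.776·-4540.812852) / -12324.319304 = -43.006866
y = (-21.986·-4540.812852 − -956.705916·66.086) / -12324.319304 = -13.230684
|P − Q| = √((-43.006866 − 24.288)² + (-13.230684 − 46.403)²) = 89.915379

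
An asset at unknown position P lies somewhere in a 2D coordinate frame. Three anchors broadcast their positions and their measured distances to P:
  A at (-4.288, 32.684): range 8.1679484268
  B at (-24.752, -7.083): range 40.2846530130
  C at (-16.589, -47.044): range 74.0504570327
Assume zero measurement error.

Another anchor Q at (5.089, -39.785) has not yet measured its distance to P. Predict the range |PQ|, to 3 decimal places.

eq1: (x + 4.288)² + (y − 32.684)² = 8.1679484268²
eq2: (x + 24.752)² + (y + 7.083)² = 40.2846530130²
eq3: (x + 16.589)² + (y + 47.044)² = 74.0504570327²
eq2−eq3, eq2−eq1 (x²,y² cancel):
  16.326·x − 79.922·y = -2035.114454
  40.928·x + 79.534·y = 1979.938294
det = 16.326·79.534 − -79.922·40.928 = 4569.519700
x = (-2035.114454·79.534 − -79.922·1979.938294) / 4569.519700 = -0.792242
y = (16.326·1979.938294 − -2035.114454·40.928) / 4569.519700 = 25.301923
|P − Q| = √((-0.792242 − 5.089)² + (25.301923 − -39.785)²) = 65.352097

65.352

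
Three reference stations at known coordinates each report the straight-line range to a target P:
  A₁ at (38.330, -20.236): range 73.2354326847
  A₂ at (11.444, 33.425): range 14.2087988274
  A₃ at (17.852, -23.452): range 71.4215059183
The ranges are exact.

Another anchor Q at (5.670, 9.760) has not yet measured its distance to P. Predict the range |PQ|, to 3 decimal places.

38.201

eq1: (x − 38.330)² + (y + 20.236)² = 73.2354326847²
eq2: (x − 11.444)² + (y − 33.425)² = 14.2087988274²
eq3: (x − 17.852)² + (y + 23.452)² = 71.4215059183²
eq1−eq2, eq1−eq3 (x²,y² cancel):
  -53.772·x + 107.322·y = 4531.049801
  -40.956·x − 6.432·y = -747.597295
det = -53.772·-6.432 − 107.322·-40.956 = 4741.341336
x = (4531.049801·-6.432 − 107.322·-747.597295) / 4741.341336 = 10.775416
y = (-53.772·-747.597295 − 4531.049801·-40.956) / 4741.341336 = 47.618060
|P − Q| = √((10.775416 − 5.670)² + (47.618060 − 9.760)²) = 38.200759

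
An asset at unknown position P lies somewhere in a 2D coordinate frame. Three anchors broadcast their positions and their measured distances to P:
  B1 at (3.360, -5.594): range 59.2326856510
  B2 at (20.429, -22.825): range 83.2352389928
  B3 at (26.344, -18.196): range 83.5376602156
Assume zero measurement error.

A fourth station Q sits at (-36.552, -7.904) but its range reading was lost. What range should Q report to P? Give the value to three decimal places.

eq1: (x − 3.360)² + (y + 5.594)² = 59.2326856510²
eq2: (x − 20.429)² + (y + 22.825)² = 83.2352389928²
eq3: (x − 26.344)² + (y + 18.196)² = 83.5376602156²
eq3−eq1, eq3−eq2 (x²,y² cancel):
  -45.968·x + 25.204·y = 2487.511309
  -11.830·x − 9.258·y = -36.340422
det = -45.968·-9.258 − 25.204·-11.830 = 723.735064
x = (2487.511309·-9.258 − 25.204·-36.340422) / 723.735064 = -30.554628
y = (-45.968·-36.340422 − 2487.511309·-11.830) / 723.735064 = 42.968424
|P − Q| = √((-30.554628 − -36.552)² + (42.968424 − -7.904)²) = 51.224721

51.225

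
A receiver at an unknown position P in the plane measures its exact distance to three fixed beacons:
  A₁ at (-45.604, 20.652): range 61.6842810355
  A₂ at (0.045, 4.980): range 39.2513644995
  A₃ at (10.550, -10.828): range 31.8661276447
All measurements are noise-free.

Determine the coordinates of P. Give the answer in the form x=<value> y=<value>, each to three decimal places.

x=-13.337 y=-31.920

eq1: (x + 45.604)² + (y − 20.652)² = 61.6842810355²
eq2: (x − 0.045)² + (y − 4.980)² = 39.2513644995²
eq3: (x − 10.550)² + (y + 10.828)² = 31.8661276447²
eq3−eq2, eq3−eq1 (x²,y² cancel):
  -21.010·x + 31.616·y = -728.965183
  -112.308·x + 62.960·y = -511.818600
det = -21.010·62.960 − 31.616·-112.308 = 2227.940128
x = (-728.965183·62.960 − 31.616·-511.818600) / 2227.940128 = -13.336979
y = (-21.010·-511.818600 − -728.965183·-112.308) / 2227.940128 = -31.919759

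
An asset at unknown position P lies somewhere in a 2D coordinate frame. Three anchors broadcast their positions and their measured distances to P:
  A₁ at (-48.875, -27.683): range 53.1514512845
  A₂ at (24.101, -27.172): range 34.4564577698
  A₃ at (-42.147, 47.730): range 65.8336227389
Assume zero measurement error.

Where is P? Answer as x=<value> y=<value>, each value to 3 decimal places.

x=-1.330 y=-3.923

eq1: (x + 48.875)² + (y + 27.683)² = 53.1514512845²
eq2: (x − 24.101)² + (y + 27.172)² = 34.4564577698²
eq3: (x + 42.147)² + (y − 47.730)² = 65.8336227389²
eq1−eq2, eq1−eq3 (x²,y² cancel):
  145.952·x + 1.022·y = -198.109037
  13.456·x + 150.826·y = -609.580714
det = 145.952·150.826 − 1.022·13.456 = 21999.604320
x = (-198.109037·150.826 − 1.022·-609.580714) / 21999.604320 = -1.329888
y = (145.952·-609.580714 − -198.109037·13.456) / 21999.604320 = -3.922969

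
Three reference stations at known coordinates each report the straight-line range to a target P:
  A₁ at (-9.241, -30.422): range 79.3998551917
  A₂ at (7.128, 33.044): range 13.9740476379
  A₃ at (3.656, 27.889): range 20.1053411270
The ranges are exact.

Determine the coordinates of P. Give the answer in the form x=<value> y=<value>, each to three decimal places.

eq1: (x + 9.241)² + (y + 30.422)² = 79.3998551917²
eq2: (x − 7.128)² + (y − 33.044)² = 13.9740476379²
eq3: (x − 3.656)² + (y − 27.889)² = 20.1053411270²
eq1−eq2, eq1−eq3 (x²,y² cancel):
  32.738·x + 126.932·y = 6240.883152
  25.794·x + 116.622·y = 5680.380755
det = 32.738·116.622 − 126.932·25.794 = 543.887028
x = (6240.883152·116.622 − 126.932·5680.380755) / 543.887028 = 12.506614
y = (32.738·5680.380755 − 6240.883152·25.794) / 543.887028 = 45.941462

x=12.507 y=45.941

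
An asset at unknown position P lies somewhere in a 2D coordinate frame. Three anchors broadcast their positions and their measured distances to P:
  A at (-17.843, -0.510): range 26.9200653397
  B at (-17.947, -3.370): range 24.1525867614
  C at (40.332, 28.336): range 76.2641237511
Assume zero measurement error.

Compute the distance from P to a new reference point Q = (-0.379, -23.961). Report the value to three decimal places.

eq1: (x + 17.843)² + (y + 0.510)² = 26.9200653397²
eq2: (x + 17.947)² + (y + 3.370)² = 24.1525867614²
eq3: (x − 40.332)² + (y − 28.336)² = 76.2641237511²
eq1−eq3, eq1−eq2 (x²,y² cancel):
  116.350·x + 57.692·y = -2980.560283
  -0.208·x − 5.720·y = 156.161431
det = 116.350·-5.720 − 57.692·-0.208 = -653.522064
x = (-2980.560283·-5.720 − 57.692·156.161431) / -653.522064 = -12.301864
y = (116.350·156.161431 − -2980.560283·-0.208) / -653.522064 = -26.853609
|P − Q| = √((-12.301864 − -0.379)² + (-26.853609 − -23.961)²) = 12.268736

12.269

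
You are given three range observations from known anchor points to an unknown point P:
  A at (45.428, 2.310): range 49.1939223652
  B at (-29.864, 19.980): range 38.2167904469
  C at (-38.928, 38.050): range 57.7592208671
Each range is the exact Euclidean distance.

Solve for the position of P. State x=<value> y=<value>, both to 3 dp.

eq1: (x − 45.428)² + (y − 2.310)² = 49.1939223652²
eq2: (x + 29.864)² + (y − 19.980)² = 38.2167904469²
eq3: (x + 38.928)² + (y − 38.050)² = 57.7592208671²
eq1−eq3, eq1−eq2 (x²,y² cancel):
  -168.712·x + 71.480·y = -21.933198
  -150.584·x + 35.340·y = 181.538538
det = -168.712·35.340 − 71.480·-150.584 = 4801.462240
x = (-21.933198·35.340 − 71.480·181.538538) / 4801.462240 = -2.864022
y = (-168.712·181.538538 − -21.933198·-150.584) / 4801.462240 = -7.066705

x=-2.864 y=-7.067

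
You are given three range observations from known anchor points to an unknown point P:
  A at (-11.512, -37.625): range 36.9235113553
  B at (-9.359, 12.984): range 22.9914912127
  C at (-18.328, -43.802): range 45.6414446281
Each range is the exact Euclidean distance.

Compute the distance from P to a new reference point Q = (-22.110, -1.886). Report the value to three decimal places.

eq1: (x + 11.512)² + (y + 37.625)² = 36.9235113553²
eq2: (x + 9.359)² + (y − 12.984)² = 22.9914912127²
eq3: (x + 18.328)² + (y + 43.802)² = 45.6414446281²
eq3−eq1, eq3−eq2 (x²,y² cancel):
  13.632·x + 12.354·y = 13.431758
  17.938·x + 113.572·y = -443.822851
det = 13.632·113.572 − 12.354·17.938 = 1326.607452
x = (13.431758·113.572 − 12.354·-443.822851) / 1326.607452 = 5.282994
y = (13.632·-443.822851 − 13.431758·17.938) / 1326.607452 = -4.742271
|P − Q| = √((5.282994 − -22.110)² + (-4.742271 − -1.886)²) = 27.541503

27.542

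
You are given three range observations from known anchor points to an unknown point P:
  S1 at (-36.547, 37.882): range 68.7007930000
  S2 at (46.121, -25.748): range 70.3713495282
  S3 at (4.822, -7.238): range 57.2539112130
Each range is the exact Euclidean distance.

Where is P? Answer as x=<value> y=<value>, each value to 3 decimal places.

eq1: (x + 36.547)² + (y − 37.882)² = 68.7007930000²
eq2: (x − 46.121)² + (y + 25.748)² = 70.3713495282²
eq3: (x − 4.822)² + (y + 7.238)² = 57.2539112130²
eq2−eq1, eq2−eq3 (x²,y² cancel):
  -165.336·x + 127.260·y = 212.950864
  -82.598·x + 37.020·y = -1040.349332
det = -165.336·37.020 − 127.260·-82.598 = 4390.682760
x = (212.950864·37.020 − 127.260·-1040.349332) / 4390.682760 = 31.949085
y = (-165.336·-1040.349332 − 212.950864·-82.598) / 4390.682760 = 43.181556

x=31.949 y=43.182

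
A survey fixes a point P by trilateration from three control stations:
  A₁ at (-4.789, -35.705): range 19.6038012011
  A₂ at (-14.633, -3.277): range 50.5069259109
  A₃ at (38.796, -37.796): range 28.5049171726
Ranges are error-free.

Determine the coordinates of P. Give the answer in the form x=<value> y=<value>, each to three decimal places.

x=11.627 y=-46.420

eq1: (x + 4.789)² + (y + 35.705)² = 19.6038012011²
eq2: (x + 14.633)² + (y + 3.277)² = 50.5069259109²
eq3: (x − 38.796)² + (y + 37.796)² = 28.5049171726²
eq1−eq2, eq1−eq3 (x²,y² cancel):
  -19.688·x + 64.856·y = -3239.558671
  87.170·x − 4.182·y = 1207.664405
det = -19.688·-4.182 − 64.856·87.170 = -5571.162304
x = (-3239.558671·-4.182 − 64.856·1207.664405) / -5571.162304 = 11.627098
y = (-19.688·1207.664405 − -3239.558671·87.170) / -5571.162304 = -46.420445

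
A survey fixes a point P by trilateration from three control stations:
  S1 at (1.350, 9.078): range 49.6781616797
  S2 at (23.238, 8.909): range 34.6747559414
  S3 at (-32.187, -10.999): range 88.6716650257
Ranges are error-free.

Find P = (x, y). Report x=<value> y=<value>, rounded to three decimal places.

x=41.432 y=38.427

eq1: (x − 1.350)² + (y − 9.078)² = 49.6781616797²
eq2: (x − 23.238)² + (y − 8.909)² = 34.6747559414²
eq3: (x + 32.187)² + (y + 10.999)² = 88.6716650257²
eq1−eq2, eq1−eq3 (x²,y² cancel):
  43.776·x − 0.338·y = 1800.723389
  -67.074·x − 40.154·y = -4321.996045
det = 43.776·-40.154 − -0.338·-67.074 = -1780.452516
x = (1800.723389·-40.154 − -0.338·-4321.996045) / -1780.452516 = 41.431648
y = (43.776·-4321.996045 − 1800.723389·-67.074) / -1780.452516 = 38.427297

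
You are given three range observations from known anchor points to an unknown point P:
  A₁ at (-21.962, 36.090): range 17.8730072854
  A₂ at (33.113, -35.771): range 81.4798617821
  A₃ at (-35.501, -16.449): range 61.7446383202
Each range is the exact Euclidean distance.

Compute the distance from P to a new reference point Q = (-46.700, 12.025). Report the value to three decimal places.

49.238

eq1: (x + 21.962)² + (y − 36.090)² = 17.8730072854²
eq2: (x − 33.113)² + (y + 35.771)² = 81.4798617821²
eq3: (x + 35.501)² + (y + 16.449)² = 61.7446383202²
eq1−eq3, eq1−eq2 (x²,y² cancel):
  -27.078·x − 105.078·y = -3746.882914
  110.150·x − 143.722·y = -5728.305821
det = -27.078·-143.722 − -105.078·110.150 = 15466.046016
x = (-3746.882914·-143.722 − -105.078·-5728.305821) / 15466.046016 = -4.099911
y = (-27.078·-5728.305821 − -3746.882914·110.150) / 15466.046016 = 36.714634
|P − Q| = √((-4.099911 − -46.700)² + (36.714634 − 12.025)²) = 49.237644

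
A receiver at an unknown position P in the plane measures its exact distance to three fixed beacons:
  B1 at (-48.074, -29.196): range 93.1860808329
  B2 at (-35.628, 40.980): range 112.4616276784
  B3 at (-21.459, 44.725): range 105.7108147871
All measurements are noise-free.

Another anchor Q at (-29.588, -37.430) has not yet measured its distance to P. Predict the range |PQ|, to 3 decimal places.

74.311

eq1: (x + 48.074)² + (y + 29.196)² = 93.1860808329²
eq2: (x + 35.628)² + (y − 40.980)² = 112.4616276784²
eq3: (x + 21.459)² + (y − 44.725)² = 105.7108147871²
eq1−eq3, eq1−eq2 (x²,y² cancel):
  53.230·x + 147.842·y = -3193.832288
  24.892·x + 140.352·y = -4178.773147
det = 53.230·140.352 − 147.842·24.892 = 3790.853896
x = (-3193.832288·140.352 − 147.842·-4178.773147) / 3790.853896 = 44.722755
y = (53.230·-4178.773147 − -3193.832288·24.892) / 3790.853896 = -37.705284
|P − Q| = √((44.722755 − -29.588)² + (-37.705284 − -37.430)²) = 74.311265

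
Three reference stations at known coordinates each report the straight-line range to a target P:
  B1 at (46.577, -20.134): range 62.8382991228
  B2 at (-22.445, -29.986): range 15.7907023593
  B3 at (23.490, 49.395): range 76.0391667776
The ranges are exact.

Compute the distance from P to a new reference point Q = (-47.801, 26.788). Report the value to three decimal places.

52.879

eq1: (x − 46.577)² + (y + 20.134)² = 62.8382991228²
eq2: (x + 22.445)² + (y + 29.986)² = 15.7907023593²
eq3: (x − 23.490)² + (y − 49.395)² = 76.0391667776²
eq3−eq2, eq3−eq1 (x²,y² cancel):
  -91.870·x − 158.762·y = 3943.900699
  46.174·x − 139.058·y = 1416.451808
det = -91.870·-139.058 − -158.762·46.174 = 20105.935048
x = (3943.900699·-139.058 − -158.762·1416.451808) / 20105.935048 = -16.092374
y = (-91.870·1416.451808 − 3943.900699·46.174) / 20105.935048 = -15.529499
|P − Q| = √((-16.092374 − -47.801)² + (-15.529499 − 26.788)²) = 52.879180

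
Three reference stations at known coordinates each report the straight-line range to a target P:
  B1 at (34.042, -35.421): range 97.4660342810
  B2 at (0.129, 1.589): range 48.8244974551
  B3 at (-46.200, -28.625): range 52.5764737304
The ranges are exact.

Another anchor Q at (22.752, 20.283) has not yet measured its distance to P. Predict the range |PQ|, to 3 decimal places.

66.163

eq1: (x − 34.042)² + (y + 35.421)² = 97.4660342810²
eq2: (x − 0.129)² + (y − 1.589)² = 48.8244974551²
eq3: (x + 46.200)² + (y + 28.625)² = 52.5764737304²
eq2−eq3, eq2−eq1 (x²,y² cancel):
  -92.658·x − 60.428·y = 2570.835025
  67.826·x − 74.020·y = -4704.832844
det = -92.658·-74.020 − -60.428·67.826 = 10957.134688
x = (2570.835025·-74.020 − -60.428·-4704.832844) / 10957.134688 = -43.313956
y = (-92.658·-4704.832844 − 2570.835025·67.826) / 10957.134688 = 23.872203
|P − Q| = √((-43.313956 − 22.752)² + (23.872203 − 20.283)²) = 66.163380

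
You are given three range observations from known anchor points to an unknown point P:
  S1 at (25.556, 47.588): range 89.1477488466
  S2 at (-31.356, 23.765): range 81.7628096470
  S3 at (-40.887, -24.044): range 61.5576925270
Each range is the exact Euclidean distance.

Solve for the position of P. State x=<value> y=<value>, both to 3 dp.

x=18.215 y=-41.257

eq1: (x − 25.556)² + (y − 47.588)² = 89.1477488466²
eq2: (x + 31.356)² + (y − 23.765)² = 81.7628096470²
eq3: (x + 40.887)² + (y + 24.044)² = 61.5576925270²
eq2−eq1, eq2−eq3 (x²,y² cancel):
  113.824·x + 47.646·y = 107.588836
  -19.062·x − 95.618·y = 3597.694276
det = 113.824·-95.618 − 47.646·-19.062 = -9975.395180
x = (107.588836·-95.618 − 47.646·3597.694276) / -9975.395180 = 18.215135
y = (113.824·3597.694276 − 107.588836·-19.062) / -9975.395180 = -41.256993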